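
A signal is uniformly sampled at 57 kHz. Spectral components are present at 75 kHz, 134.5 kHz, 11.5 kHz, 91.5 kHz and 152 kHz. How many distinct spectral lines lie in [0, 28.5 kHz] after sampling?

5

fs/2 = 28.5 kHz.
75 kHz mod fs = 18 kHz.
18 kHz ≤ fs/2 = 28.5 kHz, appears at 18 kHz.
134.5 kHz mod fs = 20.5 kHz.
20.5 kHz ≤ fs/2 = 28.5 kHz, appears at 20.5 kHz.
11.5 kHz ≤ fs/2 = 28.5 kHz, passes unchanged.
91.5 kHz mod fs = 34.5 kHz.
34.5 kHz > fs/2 = 28.5 kHz, folds to fs − 34.5 kHz = 22.5 kHz.
152 kHz mod fs = 38 kHz.
38 kHz > fs/2 = 28.5 kHz, folds to fs − 38 kHz = 19 kHz.
Distinct values: {11.5 kHz, 18 kHz, 19 kHz, 20.5 kHz, 22.5 kHz} → 5.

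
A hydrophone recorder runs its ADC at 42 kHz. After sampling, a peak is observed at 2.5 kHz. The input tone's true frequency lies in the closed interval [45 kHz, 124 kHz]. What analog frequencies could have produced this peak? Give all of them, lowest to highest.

Frequencies that alias to 2.5 kHz are k·fs ± 2.5 kHz for integer k ≥ 0.
k=0: 2.5 kHz.
k=1: 39.5 kHz, 44.5 kHz.
k=2: 81.5 kHz, 86.5 kHz.
k=3: 123.5 kHz, 128.5 kHz.
k=4: 165.5 kHz, 170.5 kHz.
Within [45 kHz, 124 kHz]: 81.5 kHz, 86.5 kHz, 123.5 kHz.

81.5 kHz, 86.5 kHz, 123.5 kHz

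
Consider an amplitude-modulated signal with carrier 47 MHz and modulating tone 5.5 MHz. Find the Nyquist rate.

AM sidebands sit at fc ± fm = 41.5 MHz and 52.5 MHz.
Highest-frequency component: 52.5 MHz.
Nyquist rate = 2 × 52.5 MHz = 105 MHz.

105 MHz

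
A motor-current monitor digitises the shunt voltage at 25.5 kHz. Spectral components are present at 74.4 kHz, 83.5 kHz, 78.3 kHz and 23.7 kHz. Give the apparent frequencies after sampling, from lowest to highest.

fs/2 = 12.75 kHz.
74.4 kHz mod fs = 23.4 kHz.
23.4 kHz > fs/2 = 12.75 kHz, folds to fs − 23.4 kHz = 2.1 kHz.
83.5 kHz mod fs = 7 kHz.
7 kHz ≤ fs/2 = 12.75 kHz, appears at 7 kHz.
78.3 kHz mod fs = 1.8 kHz.
1.8 kHz ≤ fs/2 = 12.75 kHz, appears at 1.8 kHz.
23.7 kHz > fs/2 = 12.75 kHz, folds to fs − 23.7 kHz = 1.8 kHz.
Distinct values: {1.8 kHz, 2.1 kHz, 7 kHz}.

1.8 kHz, 2.1 kHz, 7 kHz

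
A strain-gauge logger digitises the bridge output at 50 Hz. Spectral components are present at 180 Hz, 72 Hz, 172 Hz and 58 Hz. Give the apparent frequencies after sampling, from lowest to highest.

8 Hz, 20 Hz, 22 Hz

fs/2 = 25 Hz.
180 Hz mod fs = 30 Hz.
30 Hz > fs/2 = 25 Hz, folds to fs − 30 Hz = 20 Hz.
72 Hz mod fs = 22 Hz.
22 Hz ≤ fs/2 = 25 Hz, appears at 22 Hz.
172 Hz mod fs = 22 Hz.
22 Hz ≤ fs/2 = 25 Hz, appears at 22 Hz.
58 Hz mod fs = 8 Hz.
8 Hz ≤ fs/2 = 25 Hz, appears at 8 Hz.
Distinct values: {8 Hz, 20 Hz, 22 Hz}.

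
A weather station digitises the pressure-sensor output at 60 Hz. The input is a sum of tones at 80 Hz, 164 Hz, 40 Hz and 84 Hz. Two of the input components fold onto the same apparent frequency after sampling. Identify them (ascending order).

fs/2 = 30 Hz.
80 Hz mod fs = 20 Hz.
20 Hz ≤ fs/2 = 30 Hz, appears at 20 Hz.
164 Hz mod fs = 44 Hz.
44 Hz > fs/2 = 30 Hz, folds to fs − 44 Hz = 16 Hz.
40 Hz > fs/2 = 30 Hz, folds to fs − 40 Hz = 20 Hz.
84 Hz mod fs = 24 Hz.
24 Hz ≤ fs/2 = 30 Hz, appears at 24 Hz.
40 Hz and 80 Hz both map to 20 Hz.

40 Hz, 80 Hz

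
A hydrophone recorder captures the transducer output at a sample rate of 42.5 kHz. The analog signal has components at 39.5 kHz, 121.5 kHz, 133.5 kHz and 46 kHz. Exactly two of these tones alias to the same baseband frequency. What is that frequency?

fs/2 = 21.25 kHz.
39.5 kHz > fs/2 = 21.25 kHz, folds to fs − 39.5 kHz = 3 kHz.
121.5 kHz mod fs = 36.5 kHz.
36.5 kHz > fs/2 = 21.25 kHz, folds to fs − 36.5 kHz = 6 kHz.
133.5 kHz mod fs = 6 kHz.
6 kHz ≤ fs/2 = 21.25 kHz, appears at 6 kHz.
46 kHz mod fs = 3.5 kHz.
3.5 kHz ≤ fs/2 = 21.25 kHz, appears at 3.5 kHz.
121.5 kHz and 133.5 kHz both map to 6 kHz.

6 kHz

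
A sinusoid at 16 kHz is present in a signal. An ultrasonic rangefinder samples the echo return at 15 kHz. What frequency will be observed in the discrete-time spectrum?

1 kHz

16 kHz mod fs = 1 kHz.
1 kHz ≤ fs/2 = 7.5 kHz, appears at 1 kHz.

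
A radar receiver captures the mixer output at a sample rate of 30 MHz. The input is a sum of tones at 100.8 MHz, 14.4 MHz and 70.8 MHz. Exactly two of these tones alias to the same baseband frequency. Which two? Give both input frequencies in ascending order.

70.8 MHz, 100.8 MHz

fs/2 = 15 MHz.
100.8 MHz mod fs = 10.8 MHz.
10.8 MHz ≤ fs/2 = 15 MHz, appears at 10.8 MHz.
14.4 MHz ≤ fs/2 = 15 MHz, passes unchanged.
70.8 MHz mod fs = 10.8 MHz.
10.8 MHz ≤ fs/2 = 15 MHz, appears at 10.8 MHz.
70.8 MHz and 100.8 MHz both map to 10.8 MHz.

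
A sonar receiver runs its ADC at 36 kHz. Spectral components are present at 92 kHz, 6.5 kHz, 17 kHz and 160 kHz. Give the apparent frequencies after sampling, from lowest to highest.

fs/2 = 18 kHz.
92 kHz mod fs = 20 kHz.
20 kHz > fs/2 = 18 kHz, folds to fs − 20 kHz = 16 kHz.
6.5 kHz ≤ fs/2 = 18 kHz, passes unchanged.
17 kHz ≤ fs/2 = 18 kHz, passes unchanged.
160 kHz mod fs = 16 kHz.
16 kHz ≤ fs/2 = 18 kHz, appears at 16 kHz.
Distinct values: {6.5 kHz, 16 kHz, 17 kHz}.

6.5 kHz, 16 kHz, 17 kHz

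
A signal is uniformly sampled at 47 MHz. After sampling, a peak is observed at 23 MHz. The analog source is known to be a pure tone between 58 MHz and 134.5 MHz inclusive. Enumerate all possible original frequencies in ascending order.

Frequencies that alias to 23 MHz are k·fs ± 23 MHz for integer k ≥ 0.
k=0: 23 MHz.
k=1: 24 MHz, 70 MHz.
k=2: 71 MHz, 117 MHz.
k=3: 118 MHz, 164 MHz.
k=4: 165 MHz, 211 MHz.
Within [58 MHz, 134.5 MHz]: 70 MHz, 71 MHz, 117 MHz, 118 MHz.

70 MHz, 71 MHz, 117 MHz, 118 MHz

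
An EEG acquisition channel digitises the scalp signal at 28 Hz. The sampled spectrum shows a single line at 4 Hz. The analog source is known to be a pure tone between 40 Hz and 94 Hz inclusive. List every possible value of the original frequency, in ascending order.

Frequencies that alias to 4 Hz are k·fs ± 4 Hz for integer k ≥ 0.
k=0: 4 Hz.
k=1: 24 Hz, 32 Hz.
k=2: 52 Hz, 60 Hz.
k=3: 80 Hz, 88 Hz.
k=4: 108 Hz, 116 Hz.
Within [40 Hz, 94 Hz]: 52 Hz, 60 Hz, 80 Hz, 88 Hz.

52 Hz, 60 Hz, 80 Hz, 88 Hz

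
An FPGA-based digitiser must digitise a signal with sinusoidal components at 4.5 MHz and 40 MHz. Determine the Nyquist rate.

Highest-frequency component: 40 MHz.
Nyquist rate = 2 × 40 MHz = 80 MHz.

80 MHz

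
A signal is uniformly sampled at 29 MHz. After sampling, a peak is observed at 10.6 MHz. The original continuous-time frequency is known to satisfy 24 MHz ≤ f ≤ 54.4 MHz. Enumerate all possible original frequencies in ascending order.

39.6 MHz, 47.4 MHz

Frequencies that alias to 10.6 MHz are k·fs ± 10.6 MHz for integer k ≥ 0.
k=0: 10.6 MHz.
k=1: 18.4 MHz, 39.6 MHz.
k=2: 47.4 MHz, 68.6 MHz.
k=3: 76.4 MHz, 97.6 MHz.
Within [24 MHz, 54.4 MHz]: 39.6 MHz, 47.4 MHz.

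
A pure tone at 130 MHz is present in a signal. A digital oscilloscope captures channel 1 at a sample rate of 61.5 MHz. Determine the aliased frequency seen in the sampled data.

7 MHz

130 MHz mod fs = 7 MHz.
7 MHz ≤ fs/2 = 30.75 MHz, appears at 7 MHz.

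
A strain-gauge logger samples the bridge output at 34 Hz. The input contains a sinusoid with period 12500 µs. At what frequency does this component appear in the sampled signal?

12 Hz

T = 12500 µs → f = 1/T = 80 Hz.
80 Hz mod fs = 12 Hz.
12 Hz ≤ fs/2 = 17 Hz, appears at 12 Hz.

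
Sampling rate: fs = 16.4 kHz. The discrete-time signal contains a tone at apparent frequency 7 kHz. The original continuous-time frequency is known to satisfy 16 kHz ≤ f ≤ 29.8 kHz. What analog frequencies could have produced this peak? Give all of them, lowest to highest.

23.4 kHz, 25.8 kHz

Frequencies that alias to 7 kHz are k·fs ± 7 kHz for integer k ≥ 0.
k=0: 7 kHz.
k=1: 9.4 kHz, 23.4 kHz.
k=2: 25.8 kHz, 39.8 kHz.
k=3: 42.2 kHz, 56.2 kHz.
Within [16 kHz, 29.8 kHz]: 23.4 kHz, 25.8 kHz.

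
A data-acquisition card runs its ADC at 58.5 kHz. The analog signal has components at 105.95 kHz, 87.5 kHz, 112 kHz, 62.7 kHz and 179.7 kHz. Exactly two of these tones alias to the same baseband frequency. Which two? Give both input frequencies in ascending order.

fs/2 = 29.25 kHz.
105.95 kHz mod fs = 47.45 kHz.
47.45 kHz > fs/2 = 29.25 kHz, folds to fs − 47.45 kHz = 11.05 kHz.
87.5 kHz mod fs = 29 kHz.
29 kHz ≤ fs/2 = 29.25 kHz, appears at 29 kHz.
112 kHz mod fs = 53.5 kHz.
53.5 kHz > fs/2 = 29.25 kHz, folds to fs − 53.5 kHz = 5 kHz.
62.7 kHz mod fs = 4.2 kHz.
4.2 kHz ≤ fs/2 = 29.25 kHz, appears at 4.2 kHz.
179.7 kHz mod fs = 4.2 kHz.
4.2 kHz ≤ fs/2 = 29.25 kHz, appears at 4.2 kHz.
62.7 kHz and 179.7 kHz both map to 4.2 kHz.

62.7 kHz, 179.7 kHz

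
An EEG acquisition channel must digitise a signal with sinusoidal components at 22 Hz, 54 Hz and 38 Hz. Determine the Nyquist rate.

Highest-frequency component: 54 Hz.
Nyquist rate = 2 × 54 Hz = 108 Hz.

108 Hz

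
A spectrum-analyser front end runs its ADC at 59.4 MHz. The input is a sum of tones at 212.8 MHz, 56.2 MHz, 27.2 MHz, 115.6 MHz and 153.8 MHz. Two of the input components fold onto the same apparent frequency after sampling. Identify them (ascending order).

56.2 MHz, 115.6 MHz

fs/2 = 29.7 MHz.
212.8 MHz mod fs = 34.6 MHz.
34.6 MHz > fs/2 = 29.7 MHz, folds to fs − 34.6 MHz = 24.8 MHz.
56.2 MHz > fs/2 = 29.7 MHz, folds to fs − 56.2 MHz = 3.2 MHz.
27.2 MHz ≤ fs/2 = 29.7 MHz, passes unchanged.
115.6 MHz mod fs = 56.2 MHz.
56.2 MHz > fs/2 = 29.7 MHz, folds to fs − 56.2 MHz = 3.2 MHz.
153.8 MHz mod fs = 35 MHz.
35 MHz > fs/2 = 29.7 MHz, folds to fs − 35 MHz = 24.4 MHz.
56.2 MHz and 115.6 MHz both map to 3.2 MHz.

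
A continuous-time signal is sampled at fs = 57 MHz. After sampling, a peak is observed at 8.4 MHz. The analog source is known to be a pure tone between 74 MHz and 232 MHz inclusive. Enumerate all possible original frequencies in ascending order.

105.6 MHz, 122.4 MHz, 162.6 MHz, 179.4 MHz, 219.6 MHz

Frequencies that alias to 8.4 MHz are k·fs ± 8.4 MHz for integer k ≥ 0.
k=0: 8.4 MHz.
k=1: 48.6 MHz, 65.4 MHz.
k=2: 105.6 MHz, 122.4 MHz.
k=3: 162.6 MHz, 179.4 MHz.
k=4: 219.6 MHz, 236.4 MHz.
k=5: 276.6 MHz, 293.4 MHz.
Within [74 MHz, 232 MHz]: 105.6 MHz, 122.4 MHz, 162.6 MHz, 179.4 MHz, 219.6 MHz.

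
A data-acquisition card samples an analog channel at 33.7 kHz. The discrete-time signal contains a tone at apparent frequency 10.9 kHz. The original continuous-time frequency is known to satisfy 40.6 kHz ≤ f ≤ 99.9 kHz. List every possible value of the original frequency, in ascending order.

44.6 kHz, 56.5 kHz, 78.3 kHz, 90.2 kHz

Frequencies that alias to 10.9 kHz are k·fs ± 10.9 kHz for integer k ≥ 0.
k=0: 10.9 kHz.
k=1: 22.8 kHz, 44.6 kHz.
k=2: 56.5 kHz, 78.3 kHz.
k=3: 90.2 kHz, 112 kHz.
k=4: 123.9 kHz, 145.7 kHz.
Within [40.6 kHz, 99.9 kHz]: 44.6 kHz, 56.5 kHz, 78.3 kHz, 90.2 kHz.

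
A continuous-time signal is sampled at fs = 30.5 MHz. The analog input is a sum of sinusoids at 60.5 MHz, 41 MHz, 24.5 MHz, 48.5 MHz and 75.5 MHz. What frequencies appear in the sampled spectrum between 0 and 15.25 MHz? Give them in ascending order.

0.5 MHz, 6 MHz, 10.5 MHz, 12.5 MHz, 14.5 MHz

fs/2 = 15.25 MHz.
60.5 MHz mod fs = 30 MHz.
30 MHz > fs/2 = 15.25 MHz, folds to fs − 30 MHz = 0.5 MHz.
41 MHz mod fs = 10.5 MHz.
10.5 MHz ≤ fs/2 = 15.25 MHz, appears at 10.5 MHz.
24.5 MHz > fs/2 = 15.25 MHz, folds to fs − 24.5 MHz = 6 MHz.
48.5 MHz mod fs = 18 MHz.
18 MHz > fs/2 = 15.25 MHz, folds to fs − 18 MHz = 12.5 MHz.
75.5 MHz mod fs = 14.5 MHz.
14.5 MHz ≤ fs/2 = 15.25 MHz, appears at 14.5 MHz.
Distinct values: {0.5 MHz, 6 MHz, 10.5 MHz, 12.5 MHz, 14.5 MHz}.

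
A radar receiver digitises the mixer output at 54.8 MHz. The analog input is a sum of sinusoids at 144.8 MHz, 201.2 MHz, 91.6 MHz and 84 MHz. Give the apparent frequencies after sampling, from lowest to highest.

fs/2 = 27.4 MHz.
144.8 MHz mod fs = 35.2 MHz.
35.2 MHz > fs/2 = 27.4 MHz, folds to fs − 35.2 MHz = 19.6 MHz.
201.2 MHz mod fs = 36.8 MHz.
36.8 MHz > fs/2 = 27.4 MHz, folds to fs − 36.8 MHz = 18 MHz.
91.6 MHz mod fs = 36.8 MHz.
36.8 MHz > fs/2 = 27.4 MHz, folds to fs − 36.8 MHz = 18 MHz.
84 MHz mod fs = 29.2 MHz.
29.2 MHz > fs/2 = 27.4 MHz, folds to fs − 29.2 MHz = 25.6 MHz.
Distinct values: {18 MHz, 19.6 MHz, 25.6 MHz}.

18 MHz, 19.6 MHz, 25.6 MHz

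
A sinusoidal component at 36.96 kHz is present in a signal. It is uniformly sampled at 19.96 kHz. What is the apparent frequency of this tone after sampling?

36.96 kHz mod fs = 17 kHz.
17 kHz > fs/2 = 9.98 kHz, folds to fs − 17 kHz = 2.96 kHz.

2.96 kHz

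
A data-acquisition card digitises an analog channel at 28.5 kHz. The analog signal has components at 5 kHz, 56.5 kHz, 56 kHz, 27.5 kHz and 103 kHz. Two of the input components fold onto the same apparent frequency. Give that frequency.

1 kHz

fs/2 = 14.25 kHz.
5 kHz ≤ fs/2 = 14.25 kHz, passes unchanged.
56.5 kHz mod fs = 28 kHz.
28 kHz > fs/2 = 14.25 kHz, folds to fs − 28 kHz = 0.5 kHz.
56 kHz mod fs = 27.5 kHz.
27.5 kHz > fs/2 = 14.25 kHz, folds to fs − 27.5 kHz = 1 kHz.
27.5 kHz > fs/2 = 14.25 kHz, folds to fs − 27.5 kHz = 1 kHz.
103 kHz mod fs = 17.5 kHz.
17.5 kHz > fs/2 = 14.25 kHz, folds to fs − 17.5 kHz = 11 kHz.
27.5 kHz and 56 kHz both map to 1 kHz.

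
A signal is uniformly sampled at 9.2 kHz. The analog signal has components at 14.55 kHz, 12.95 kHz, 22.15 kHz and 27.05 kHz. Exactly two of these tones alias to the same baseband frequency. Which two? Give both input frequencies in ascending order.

fs/2 = 4.6 kHz.
14.55 kHz mod fs = 5.35 kHz.
5.35 kHz > fs/2 = 4.6 kHz, folds to fs − 5.35 kHz = 3.85 kHz.
12.95 kHz mod fs = 3.75 kHz.
3.75 kHz ≤ fs/2 = 4.6 kHz, appears at 3.75 kHz.
22.15 kHz mod fs = 3.75 kHz.
3.75 kHz ≤ fs/2 = 4.6 kHz, appears at 3.75 kHz.
27.05 kHz mod fs = 8.65 kHz.
8.65 kHz > fs/2 = 4.6 kHz, folds to fs − 8.65 kHz = 0.55 kHz.
12.95 kHz and 22.15 kHz both map to 3.75 kHz.

12.95 kHz, 22.15 kHz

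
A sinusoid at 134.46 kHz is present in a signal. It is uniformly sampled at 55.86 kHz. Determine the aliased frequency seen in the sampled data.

134.46 kHz mod fs = 22.74 kHz.
22.74 kHz ≤ fs/2 = 27.93 kHz, appears at 22.74 kHz.

22.74 kHz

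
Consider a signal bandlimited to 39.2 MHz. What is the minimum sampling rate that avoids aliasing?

78.4 MHz

Nyquist rate = 2 × 39.2 MHz = 78.4 MHz.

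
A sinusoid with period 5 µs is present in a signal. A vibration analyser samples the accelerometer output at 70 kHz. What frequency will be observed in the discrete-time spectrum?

T = 5 µs → f = 1/T = 200 kHz.
200 kHz mod fs = 60 kHz.
60 kHz > fs/2 = 35 kHz, folds to fs − 60 kHz = 10 kHz.

10 kHz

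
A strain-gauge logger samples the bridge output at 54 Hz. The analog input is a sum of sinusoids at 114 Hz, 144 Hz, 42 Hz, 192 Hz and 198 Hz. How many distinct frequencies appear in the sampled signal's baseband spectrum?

4

fs/2 = 27 Hz.
114 Hz mod fs = 6 Hz.
6 Hz ≤ fs/2 = 27 Hz, appears at 6 Hz.
144 Hz mod fs = 36 Hz.
36 Hz > fs/2 = 27 Hz, folds to fs − 36 Hz = 18 Hz.
42 Hz > fs/2 = 27 Hz, folds to fs − 42 Hz = 12 Hz.
192 Hz mod fs = 30 Hz.
30 Hz > fs/2 = 27 Hz, folds to fs − 30 Hz = 24 Hz.
198 Hz mod fs = 36 Hz.
36 Hz > fs/2 = 27 Hz, folds to fs − 36 Hz = 18 Hz.
Distinct values: {6 Hz, 12 Hz, 18 Hz, 24 Hz} → 4.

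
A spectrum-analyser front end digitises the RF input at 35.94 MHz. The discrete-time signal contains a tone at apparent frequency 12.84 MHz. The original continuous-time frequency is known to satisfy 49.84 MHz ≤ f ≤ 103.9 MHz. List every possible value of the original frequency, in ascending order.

59.04 MHz, 84.72 MHz, 94.98 MHz

Frequencies that alias to 12.84 MHz are k·fs ± 12.84 MHz for integer k ≥ 0.
k=0: 12.84 MHz.
k=1: 23.1 MHz, 48.78 MHz.
k=2: 59.04 MHz, 84.72 MHz.
k=3: 94.98 MHz, 120.66 MHz.
k=4: 130.92 MHz, 156.6 MHz.
Within [49.84 MHz, 103.9 MHz]: 59.04 MHz, 84.72 MHz, 94.98 MHz.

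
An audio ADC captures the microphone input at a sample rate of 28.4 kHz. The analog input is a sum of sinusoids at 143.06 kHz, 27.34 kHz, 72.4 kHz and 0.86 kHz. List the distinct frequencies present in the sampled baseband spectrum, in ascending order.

fs/2 = 14.2 kHz.
143.06 kHz mod fs = 1.06 kHz.
1.06 kHz ≤ fs/2 = 14.2 kHz, appears at 1.06 kHz.
27.34 kHz > fs/2 = 14.2 kHz, folds to fs − 27.34 kHz = 1.06 kHz.
72.4 kHz mod fs = 15.6 kHz.
15.6 kHz > fs/2 = 14.2 kHz, folds to fs − 15.6 kHz = 12.8 kHz.
0.86 kHz ≤ fs/2 = 14.2 kHz, passes unchanged.
Distinct values: {0.86 kHz, 1.06 kHz, 12.8 kHz}.

0.86 kHz, 1.06 kHz, 12.8 kHz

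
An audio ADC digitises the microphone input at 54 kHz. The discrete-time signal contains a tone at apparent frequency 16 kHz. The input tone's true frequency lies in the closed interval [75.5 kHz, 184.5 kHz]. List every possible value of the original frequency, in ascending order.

Frequencies that alias to 16 kHz are k·fs ± 16 kHz for integer k ≥ 0.
k=0: 16 kHz.
k=1: 38 kHz, 70 kHz.
k=2: 92 kHz, 124 kHz.
k=3: 146 kHz, 178 kHz.
k=4: 200 kHz, 232 kHz.
Within [75.5 kHz, 184.5 kHz]: 92 kHz, 124 kHz, 146 kHz, 178 kHz.

92 kHz, 124 kHz, 146 kHz, 178 kHz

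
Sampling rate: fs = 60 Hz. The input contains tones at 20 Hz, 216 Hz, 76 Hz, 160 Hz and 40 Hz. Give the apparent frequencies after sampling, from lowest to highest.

fs/2 = 30 Hz.
20 Hz ≤ fs/2 = 30 Hz, passes unchanged.
216 Hz mod fs = 36 Hz.
36 Hz > fs/2 = 30 Hz, folds to fs − 36 Hz = 24 Hz.
76 Hz mod fs = 16 Hz.
16 Hz ≤ fs/2 = 30 Hz, appears at 16 Hz.
160 Hz mod fs = 40 Hz.
40 Hz > fs/2 = 30 Hz, folds to fs − 40 Hz = 20 Hz.
40 Hz > fs/2 = 30 Hz, folds to fs − 40 Hz = 20 Hz.
Distinct values: {16 Hz, 20 Hz, 24 Hz}.

16 Hz, 20 Hz, 24 Hz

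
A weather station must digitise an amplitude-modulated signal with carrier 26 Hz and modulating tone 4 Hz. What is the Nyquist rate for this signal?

60 Hz

AM sidebands sit at fc ± fm = 22 Hz and 30 Hz.
Highest-frequency component: 30 Hz.
Nyquist rate = 2 × 30 Hz = 60 Hz.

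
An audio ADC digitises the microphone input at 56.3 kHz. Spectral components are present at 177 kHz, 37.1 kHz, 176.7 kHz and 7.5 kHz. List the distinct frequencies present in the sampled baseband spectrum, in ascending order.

fs/2 = 28.15 kHz.
177 kHz mod fs = 8.1 kHz.
8.1 kHz ≤ fs/2 = 28.15 kHz, appears at 8.1 kHz.
37.1 kHz > fs/2 = 28.15 kHz, folds to fs − 37.1 kHz = 19.2 kHz.
176.7 kHz mod fs = 7.8 kHz.
7.8 kHz ≤ fs/2 = 28.15 kHz, appears at 7.8 kHz.
7.5 kHz ≤ fs/2 = 28.15 kHz, passes unchanged.
Distinct values: {7.5 kHz, 7.8 kHz, 8.1 kHz, 19.2 kHz}.

7.5 kHz, 7.8 kHz, 8.1 kHz, 19.2 kHz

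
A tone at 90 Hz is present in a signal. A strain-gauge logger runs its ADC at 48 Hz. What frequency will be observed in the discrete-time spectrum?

90 Hz mod fs = 42 Hz.
42 Hz > fs/2 = 24 Hz, folds to fs − 42 Hz = 6 Hz.

6 Hz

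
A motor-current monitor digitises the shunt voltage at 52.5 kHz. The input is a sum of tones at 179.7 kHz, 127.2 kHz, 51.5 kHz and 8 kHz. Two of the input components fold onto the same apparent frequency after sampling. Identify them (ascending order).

fs/2 = 26.25 kHz.
179.7 kHz mod fs = 22.2 kHz.
22.2 kHz ≤ fs/2 = 26.25 kHz, appears at 22.2 kHz.
127.2 kHz mod fs = 22.2 kHz.
22.2 kHz ≤ fs/2 = 26.25 kHz, appears at 22.2 kHz.
51.5 kHz > fs/2 = 26.25 kHz, folds to fs − 51.5 kHz = 1 kHz.
8 kHz ≤ fs/2 = 26.25 kHz, passes unchanged.
127.2 kHz and 179.7 kHz both map to 22.2 kHz.

127.2 kHz, 179.7 kHz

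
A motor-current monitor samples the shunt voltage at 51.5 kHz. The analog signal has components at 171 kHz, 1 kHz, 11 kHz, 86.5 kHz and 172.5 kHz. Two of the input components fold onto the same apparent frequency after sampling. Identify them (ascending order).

fs/2 = 25.75 kHz.
171 kHz mod fs = 16.5 kHz.
16.5 kHz ≤ fs/2 = 25.75 kHz, appears at 16.5 kHz.
1 kHz ≤ fs/2 = 25.75 kHz, passes unchanged.
11 kHz ≤ fs/2 = 25.75 kHz, passes unchanged.
86.5 kHz mod fs = 35 kHz.
35 kHz > fs/2 = 25.75 kHz, folds to fs − 35 kHz = 16.5 kHz.
172.5 kHz mod fs = 18 kHz.
18 kHz ≤ fs/2 = 25.75 kHz, appears at 18 kHz.
86.5 kHz and 171 kHz both map to 16.5 kHz.

86.5 kHz, 171 kHz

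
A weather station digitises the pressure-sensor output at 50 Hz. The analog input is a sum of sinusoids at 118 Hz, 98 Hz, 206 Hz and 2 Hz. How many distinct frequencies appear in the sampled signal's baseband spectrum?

3

fs/2 = 25 Hz.
118 Hz mod fs = 18 Hz.
18 Hz ≤ fs/2 = 25 Hz, appears at 18 Hz.
98 Hz mod fs = 48 Hz.
48 Hz > fs/2 = 25 Hz, folds to fs − 48 Hz = 2 Hz.
206 Hz mod fs = 6 Hz.
6 Hz ≤ fs/2 = 25 Hz, appears at 6 Hz.
2 Hz ≤ fs/2 = 25 Hz, passes unchanged.
Distinct values: {2 Hz, 6 Hz, 18 Hz} → 3.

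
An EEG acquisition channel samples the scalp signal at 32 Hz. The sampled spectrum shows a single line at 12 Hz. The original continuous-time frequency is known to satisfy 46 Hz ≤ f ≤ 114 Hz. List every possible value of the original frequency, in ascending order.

52 Hz, 76 Hz, 84 Hz, 108 Hz

Frequencies that alias to 12 Hz are k·fs ± 12 Hz for integer k ≥ 0.
k=0: 12 Hz.
k=1: 20 Hz, 44 Hz.
k=2: 52 Hz, 76 Hz.
k=3: 84 Hz, 108 Hz.
k=4: 116 Hz, 140 Hz.
Within [46 Hz, 114 Hz]: 52 Hz, 76 Hz, 84 Hz, 108 Hz.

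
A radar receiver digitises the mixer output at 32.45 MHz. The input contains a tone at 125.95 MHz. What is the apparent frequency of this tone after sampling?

3.85 MHz

125.95 MHz mod fs = 28.6 MHz.
28.6 MHz > fs/2 = 16.225 MHz, folds to fs − 28.6 MHz = 3.85 MHz.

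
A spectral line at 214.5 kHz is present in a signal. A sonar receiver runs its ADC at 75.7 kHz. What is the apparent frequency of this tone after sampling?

12.6 kHz

214.5 kHz mod fs = 63.1 kHz.
63.1 kHz > fs/2 = 37.85 kHz, folds to fs − 63.1 kHz = 12.6 kHz.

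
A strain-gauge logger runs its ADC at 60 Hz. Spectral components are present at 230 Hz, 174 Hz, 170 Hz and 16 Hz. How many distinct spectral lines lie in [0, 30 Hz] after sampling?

3

fs/2 = 30 Hz.
230 Hz mod fs = 50 Hz.
50 Hz > fs/2 = 30 Hz, folds to fs − 50 Hz = 10 Hz.
174 Hz mod fs = 54 Hz.
54 Hz > fs/2 = 30 Hz, folds to fs − 54 Hz = 6 Hz.
170 Hz mod fs = 50 Hz.
50 Hz > fs/2 = 30 Hz, folds to fs − 50 Hz = 10 Hz.
16 Hz ≤ fs/2 = 30 Hz, passes unchanged.
Distinct values: {6 Hz, 10 Hz, 16 Hz} → 3.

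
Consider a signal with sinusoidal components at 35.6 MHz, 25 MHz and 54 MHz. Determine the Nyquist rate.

Highest-frequency component: 54 MHz.
Nyquist rate = 2 × 54 MHz = 108 MHz.

108 MHz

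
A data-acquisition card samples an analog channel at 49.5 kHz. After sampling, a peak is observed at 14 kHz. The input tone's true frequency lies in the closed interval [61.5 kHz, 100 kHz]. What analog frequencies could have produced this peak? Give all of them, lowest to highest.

63.5 kHz, 85 kHz

Frequencies that alias to 14 kHz are k·fs ± 14 kHz for integer k ≥ 0.
k=0: 14 kHz.
k=1: 35.5 kHz, 63.5 kHz.
k=2: 85 kHz, 113 kHz.
k=3: 134.5 kHz, 162.5 kHz.
Within [61.5 kHz, 100 kHz]: 63.5 kHz, 85 kHz.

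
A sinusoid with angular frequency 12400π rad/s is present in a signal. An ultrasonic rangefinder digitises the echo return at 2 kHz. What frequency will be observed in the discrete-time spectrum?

ω = 12400π rad/s → f = ω/(2π) = 6200 Hz = 6.2 kHz.
6.2 kHz mod fs = 0.2 kHz.
0.2 kHz ≤ fs/2 = 1 kHz, appears at 0.2 kHz.

0.2 kHz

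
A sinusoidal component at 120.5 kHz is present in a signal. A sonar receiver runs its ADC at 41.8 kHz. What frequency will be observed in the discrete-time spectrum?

4.9 kHz

120.5 kHz mod fs = 36.9 kHz.
36.9 kHz > fs/2 = 20.9 kHz, folds to fs − 36.9 kHz = 4.9 kHz.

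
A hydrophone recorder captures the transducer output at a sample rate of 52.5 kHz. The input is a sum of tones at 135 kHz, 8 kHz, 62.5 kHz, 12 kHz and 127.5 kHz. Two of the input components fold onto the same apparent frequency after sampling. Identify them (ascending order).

127.5 kHz, 135 kHz

fs/2 = 26.25 kHz.
135 kHz mod fs = 30 kHz.
30 kHz > fs/2 = 26.25 kHz, folds to fs − 30 kHz = 22.5 kHz.
8 kHz ≤ fs/2 = 26.25 kHz, passes unchanged.
62.5 kHz mod fs = 10 kHz.
10 kHz ≤ fs/2 = 26.25 kHz, appears at 10 kHz.
12 kHz ≤ fs/2 = 26.25 kHz, passes unchanged.
127.5 kHz mod fs = 22.5 kHz.
22.5 kHz ≤ fs/2 = 26.25 kHz, appears at 22.5 kHz.
127.5 kHz and 135 kHz both map to 22.5 kHz.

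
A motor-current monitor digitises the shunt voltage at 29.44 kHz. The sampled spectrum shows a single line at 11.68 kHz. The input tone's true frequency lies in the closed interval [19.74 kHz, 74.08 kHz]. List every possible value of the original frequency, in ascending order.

Frequencies that alias to 11.68 kHz are k·fs ± 11.68 kHz for integer k ≥ 0.
k=0: 11.68 kHz.
k=1: 17.76 kHz, 41.12 kHz.
k=2: 47.2 kHz, 70.56 kHz.
k=3: 76.64 kHz, 100 kHz.
Within [19.74 kHz, 74.08 kHz]: 41.12 kHz, 47.2 kHz, 70.56 kHz.

41.12 kHz, 47.2 kHz, 70.56 kHz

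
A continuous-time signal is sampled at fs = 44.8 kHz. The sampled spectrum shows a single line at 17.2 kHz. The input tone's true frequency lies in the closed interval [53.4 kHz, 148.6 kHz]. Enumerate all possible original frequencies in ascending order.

Frequencies that alias to 17.2 kHz are k·fs ± 17.2 kHz for integer k ≥ 0.
k=0: 17.2 kHz.
k=1: 27.6 kHz, 62 kHz.
k=2: 72.4 kHz, 106.8 kHz.
k=3: 117.2 kHz, 151.6 kHz.
k=4: 162 kHz, 196.4 kHz.
Within [53.4 kHz, 148.6 kHz]: 62 kHz, 72.4 kHz, 106.8 kHz, 117.2 kHz.

62 kHz, 72.4 kHz, 106.8 kHz, 117.2 kHz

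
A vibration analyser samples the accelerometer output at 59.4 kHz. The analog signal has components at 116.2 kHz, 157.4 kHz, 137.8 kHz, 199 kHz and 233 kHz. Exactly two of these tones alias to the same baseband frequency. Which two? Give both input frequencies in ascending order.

157.4 kHz, 199 kHz

fs/2 = 29.7 kHz.
116.2 kHz mod fs = 56.8 kHz.
56.8 kHz > fs/2 = 29.7 kHz, folds to fs − 56.8 kHz = 2.6 kHz.
157.4 kHz mod fs = 38.6 kHz.
38.6 kHz > fs/2 = 29.7 kHz, folds to fs − 38.6 kHz = 20.8 kHz.
137.8 kHz mod fs = 19 kHz.
19 kHz ≤ fs/2 = 29.7 kHz, appears at 19 kHz.
199 kHz mod fs = 20.8 kHz.
20.8 kHz ≤ fs/2 = 29.7 kHz, appears at 20.8 kHz.
233 kHz mod fs = 54.8 kHz.
54.8 kHz > fs/2 = 29.7 kHz, folds to fs − 54.8 kHz = 4.6 kHz.
157.4 kHz and 199 kHz both map to 20.8 kHz.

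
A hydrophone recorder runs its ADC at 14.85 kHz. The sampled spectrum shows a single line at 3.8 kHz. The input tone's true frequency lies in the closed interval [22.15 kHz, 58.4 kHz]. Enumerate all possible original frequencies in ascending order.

Frequencies that alias to 3.8 kHz are k·fs ± 3.8 kHz for integer k ≥ 0.
k=0: 3.8 kHz.
k=1: 11.05 kHz, 18.65 kHz.
k=2: 25.9 kHz, 33.5 kHz.
k=3: 40.75 kHz, 48.35 kHz.
k=4: 55.6 kHz, 63.2 kHz.
k=5: 70.45 kHz, 78.05 kHz.
Within [22.15 kHz, 58.4 kHz]: 25.9 kHz, 33.5 kHz, 40.75 kHz, 48.35 kHz, 55.6 kHz.

25.9 kHz, 33.5 kHz, 40.75 kHz, 48.35 kHz, 55.6 kHz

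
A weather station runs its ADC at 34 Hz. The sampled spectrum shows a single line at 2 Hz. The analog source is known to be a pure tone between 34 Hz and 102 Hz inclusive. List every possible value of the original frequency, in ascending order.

36 Hz, 66 Hz, 70 Hz, 100 Hz

Frequencies that alias to 2 Hz are k·fs ± 2 Hz for integer k ≥ 0.
k=0: 2 Hz.
k=1: 32 Hz, 36 Hz.
k=2: 66 Hz, 70 Hz.
k=3: 100 Hz, 104 Hz.
k=4: 134 Hz, 138 Hz.
Within [34 Hz, 102 Hz]: 36 Hz, 66 Hz, 70 Hz, 100 Hz.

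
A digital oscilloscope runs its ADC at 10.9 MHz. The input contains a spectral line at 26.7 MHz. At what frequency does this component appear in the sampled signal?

4.9 MHz

26.7 MHz mod fs = 4.9 MHz.
4.9 MHz ≤ fs/2 = 5.45 MHz, appears at 4.9 MHz.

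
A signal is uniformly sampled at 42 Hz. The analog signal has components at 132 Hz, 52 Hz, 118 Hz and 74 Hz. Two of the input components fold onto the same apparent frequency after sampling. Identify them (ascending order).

fs/2 = 21 Hz.
132 Hz mod fs = 6 Hz.
6 Hz ≤ fs/2 = 21 Hz, appears at 6 Hz.
52 Hz mod fs = 10 Hz.
10 Hz ≤ fs/2 = 21 Hz, appears at 10 Hz.
118 Hz mod fs = 34 Hz.
34 Hz > fs/2 = 21 Hz, folds to fs − 34 Hz = 8 Hz.
74 Hz mod fs = 32 Hz.
32 Hz > fs/2 = 21 Hz, folds to fs − 32 Hz = 10 Hz.
52 Hz and 74 Hz both map to 10 Hz.

52 Hz, 74 Hz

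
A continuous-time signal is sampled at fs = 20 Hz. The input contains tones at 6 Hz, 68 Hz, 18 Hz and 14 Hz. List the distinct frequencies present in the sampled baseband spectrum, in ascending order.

fs/2 = 10 Hz.
6 Hz ≤ fs/2 = 10 Hz, passes unchanged.
68 Hz mod fs = 8 Hz.
8 Hz ≤ fs/2 = 10 Hz, appears at 8 Hz.
18 Hz > fs/2 = 10 Hz, folds to fs − 18 Hz = 2 Hz.
14 Hz > fs/2 = 10 Hz, folds to fs − 14 Hz = 6 Hz.
Distinct values: {2 Hz, 6 Hz, 8 Hz}.

2 Hz, 6 Hz, 8 Hz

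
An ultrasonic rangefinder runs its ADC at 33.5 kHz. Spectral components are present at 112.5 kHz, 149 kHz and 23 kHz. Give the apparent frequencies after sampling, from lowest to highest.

fs/2 = 16.75 kHz.
112.5 kHz mod fs = 12 kHz.
12 kHz ≤ fs/2 = 16.75 kHz, appears at 12 kHz.
149 kHz mod fs = 15 kHz.
15 kHz ≤ fs/2 = 16.75 kHz, appears at 15 kHz.
23 kHz > fs/2 = 16.75 kHz, folds to fs − 23 kHz = 10.5 kHz.
Distinct values: {10.5 kHz, 12 kHz, 15 kHz}.

10.5 kHz, 12 kHz, 15 kHz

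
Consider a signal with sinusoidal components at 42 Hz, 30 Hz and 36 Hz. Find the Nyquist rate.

Highest-frequency component: 42 Hz.
Nyquist rate = 2 × 42 Hz = 84 Hz.

84 Hz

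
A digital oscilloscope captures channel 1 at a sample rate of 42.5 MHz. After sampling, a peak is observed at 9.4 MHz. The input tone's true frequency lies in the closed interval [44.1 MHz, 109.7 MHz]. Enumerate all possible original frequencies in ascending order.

Frequencies that alias to 9.4 MHz are k·fs ± 9.4 MHz for integer k ≥ 0.
k=0: 9.4 MHz.
k=1: 33.1 MHz, 51.9 MHz.
k=2: 75.6 MHz, 94.4 MHz.
k=3: 118.1 MHz, 136.9 MHz.
Within [44.1 MHz, 109.7 MHz]: 51.9 MHz, 75.6 MHz, 94.4 MHz.

51.9 MHz, 75.6 MHz, 94.4 MHz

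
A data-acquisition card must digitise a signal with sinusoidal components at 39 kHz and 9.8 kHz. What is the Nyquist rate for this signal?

78 kHz

Highest-frequency component: 39 kHz.
Nyquist rate = 2 × 39 kHz = 78 kHz.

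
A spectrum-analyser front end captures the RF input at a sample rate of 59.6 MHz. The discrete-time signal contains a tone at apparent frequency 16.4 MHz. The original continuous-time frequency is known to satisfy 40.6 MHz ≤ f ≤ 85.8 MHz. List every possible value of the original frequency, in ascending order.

Frequencies that alias to 16.4 MHz are k·fs ± 16.4 MHz for integer k ≥ 0.
k=0: 16.4 MHz.
k=1: 43.2 MHz, 76 MHz.
k=2: 102.8 MHz, 135.6 MHz.
Within [40.6 MHz, 85.8 MHz]: 43.2 MHz, 76 MHz.

43.2 MHz, 76 MHz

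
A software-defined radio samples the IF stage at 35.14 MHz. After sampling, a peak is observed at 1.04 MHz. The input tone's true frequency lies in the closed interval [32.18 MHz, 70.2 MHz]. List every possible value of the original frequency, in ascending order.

Frequencies that alias to 1.04 MHz are k·fs ± 1.04 MHz for integer k ≥ 0.
k=0: 1.04 MHz.
k=1: 34.1 MHz, 36.18 MHz.
k=2: 69.24 MHz, 71.32 MHz.
k=3: 104.38 MHz, 106.46 MHz.
Within [32.18 MHz, 70.2 MHz]: 34.1 MHz, 36.18 MHz, 69.24 MHz.

34.1 MHz, 36.18 MHz, 69.24 MHz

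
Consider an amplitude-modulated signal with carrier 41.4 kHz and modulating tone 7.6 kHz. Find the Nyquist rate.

98 kHz

AM sidebands sit at fc ± fm = 33.8 kHz and 49 kHz.
Highest-frequency component: 49 kHz.
Nyquist rate = 2 × 49 kHz = 98 kHz.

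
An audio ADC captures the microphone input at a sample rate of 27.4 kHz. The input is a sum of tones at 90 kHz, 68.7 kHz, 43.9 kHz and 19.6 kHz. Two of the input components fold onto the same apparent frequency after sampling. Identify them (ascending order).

fs/2 = 13.7 kHz.
90 kHz mod fs = 7.8 kHz.
7.8 kHz ≤ fs/2 = 13.7 kHz, appears at 7.8 kHz.
68.7 kHz mod fs = 13.9 kHz.
13.9 kHz > fs/2 = 13.7 kHz, folds to fs − 13.9 kHz = 13.5 kHz.
43.9 kHz mod fs = 16.5 kHz.
16.5 kHz > fs/2 = 13.7 kHz, folds to fs − 16.5 kHz = 10.9 kHz.
19.6 kHz > fs/2 = 13.7 kHz, folds to fs − 19.6 kHz = 7.8 kHz.
19.6 kHz and 90 kHz both map to 7.8 kHz.

19.6 kHz, 90 kHz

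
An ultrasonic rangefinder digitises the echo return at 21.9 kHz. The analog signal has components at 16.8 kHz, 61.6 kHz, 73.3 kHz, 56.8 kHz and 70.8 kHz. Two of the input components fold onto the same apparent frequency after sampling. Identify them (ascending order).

16.8 kHz, 70.8 kHz

fs/2 = 10.95 kHz.
16.8 kHz > fs/2 = 10.95 kHz, folds to fs − 16.8 kHz = 5.1 kHz.
61.6 kHz mod fs = 17.8 kHz.
17.8 kHz > fs/2 = 10.95 kHz, folds to fs − 17.8 kHz = 4.1 kHz.
73.3 kHz mod fs = 7.6 kHz.
7.6 kHz ≤ fs/2 = 10.95 kHz, appears at 7.6 kHz.
56.8 kHz mod fs = 13 kHz.
13 kHz > fs/2 = 10.95 kHz, folds to fs − 13 kHz = 8.9 kHz.
70.8 kHz mod fs = 5.1 kHz.
5.1 kHz ≤ fs/2 = 10.95 kHz, appears at 5.1 kHz.
16.8 kHz and 70.8 kHz both map to 5.1 kHz.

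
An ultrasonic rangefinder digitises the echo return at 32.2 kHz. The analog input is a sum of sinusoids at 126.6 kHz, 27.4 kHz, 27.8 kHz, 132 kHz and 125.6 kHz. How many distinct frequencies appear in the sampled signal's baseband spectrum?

4

fs/2 = 16.1 kHz.
126.6 kHz mod fs = 30 kHz.
30 kHz > fs/2 = 16.1 kHz, folds to fs − 30 kHz = 2.2 kHz.
27.4 kHz > fs/2 = 16.1 kHz, folds to fs − 27.4 kHz = 4.8 kHz.
27.8 kHz > fs/2 = 16.1 kHz, folds to fs − 27.8 kHz = 4.4 kHz.
132 kHz mod fs = 3.2 kHz.
3.2 kHz ≤ fs/2 = 16.1 kHz, appears at 3.2 kHz.
125.6 kHz mod fs = 29 kHz.
29 kHz > fs/2 = 16.1 kHz, folds to fs − 29 kHz = 3.2 kHz.
Distinct values: {2.2 kHz, 3.2 kHz, 4.4 kHz, 4.8 kHz} → 4.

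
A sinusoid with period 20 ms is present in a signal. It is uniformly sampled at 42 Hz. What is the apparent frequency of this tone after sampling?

8 Hz

T = 20 ms → f = 1/T = 50 Hz.
50 Hz mod fs = 8 Hz.
8 Hz ≤ fs/2 = 21 Hz, appears at 8 Hz.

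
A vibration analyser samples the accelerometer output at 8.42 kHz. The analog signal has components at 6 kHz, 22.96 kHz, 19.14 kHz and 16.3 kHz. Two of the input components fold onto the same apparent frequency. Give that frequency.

2.3 kHz

fs/2 = 4.21 kHz.
6 kHz > fs/2 = 4.21 kHz, folds to fs − 6 kHz = 2.42 kHz.
22.96 kHz mod fs = 6.12 kHz.
6.12 kHz > fs/2 = 4.21 kHz, folds to fs − 6.12 kHz = 2.3 kHz.
19.14 kHz mod fs = 2.3 kHz.
2.3 kHz ≤ fs/2 = 4.21 kHz, appears at 2.3 kHz.
16.3 kHz mod fs = 7.88 kHz.
7.88 kHz > fs/2 = 4.21 kHz, folds to fs − 7.88 kHz = 0.54 kHz.
19.14 kHz and 22.96 kHz both map to 2.3 kHz.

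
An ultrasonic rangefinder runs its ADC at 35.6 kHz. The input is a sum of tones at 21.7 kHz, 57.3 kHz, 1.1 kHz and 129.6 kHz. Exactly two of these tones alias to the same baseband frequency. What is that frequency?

13.9 kHz

fs/2 = 17.8 kHz.
21.7 kHz > fs/2 = 17.8 kHz, folds to fs − 21.7 kHz = 13.9 kHz.
57.3 kHz mod fs = 21.7 kHz.
21.7 kHz > fs/2 = 17.8 kHz, folds to fs − 21.7 kHz = 13.9 kHz.
1.1 kHz ≤ fs/2 = 17.8 kHz, passes unchanged.
129.6 kHz mod fs = 22.8 kHz.
22.8 kHz > fs/2 = 17.8 kHz, folds to fs − 22.8 kHz = 12.8 kHz.
21.7 kHz and 57.3 kHz both map to 13.9 kHz.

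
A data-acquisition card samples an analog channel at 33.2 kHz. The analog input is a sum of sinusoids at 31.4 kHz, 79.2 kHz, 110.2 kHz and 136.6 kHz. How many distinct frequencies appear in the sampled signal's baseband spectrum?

4

fs/2 = 16.6 kHz.
31.4 kHz > fs/2 = 16.6 kHz, folds to fs − 31.4 kHz = 1.8 kHz.
79.2 kHz mod fs = 12.8 kHz.
12.8 kHz ≤ fs/2 = 16.6 kHz, appears at 12.8 kHz.
110.2 kHz mod fs = 10.6 kHz.
10.6 kHz ≤ fs/2 = 16.6 kHz, appears at 10.6 kHz.
136.6 kHz mod fs = 3.8 kHz.
3.8 kHz ≤ fs/2 = 16.6 kHz, appears at 3.8 kHz.
Distinct values: {1.8 kHz, 3.8 kHz, 10.6 kHz, 12.8 kHz} → 4.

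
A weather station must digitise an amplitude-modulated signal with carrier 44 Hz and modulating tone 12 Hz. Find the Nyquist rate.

112 Hz

AM sidebands sit at fc ± fm = 32 Hz and 56 Hz.
Highest-frequency component: 56 Hz.
Nyquist rate = 2 × 56 Hz = 112 Hz.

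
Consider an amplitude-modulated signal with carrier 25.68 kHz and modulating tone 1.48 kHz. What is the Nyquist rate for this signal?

54.32 kHz

AM sidebands sit at fc ± fm = 24.2 kHz and 27.16 kHz.
Highest-frequency component: 27.16 kHz.
Nyquist rate = 2 × 27.16 kHz = 54.32 kHz.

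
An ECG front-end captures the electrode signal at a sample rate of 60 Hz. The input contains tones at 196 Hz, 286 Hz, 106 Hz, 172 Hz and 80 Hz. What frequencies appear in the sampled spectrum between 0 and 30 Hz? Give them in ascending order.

fs/2 = 30 Hz.
196 Hz mod fs = 16 Hz.
16 Hz ≤ fs/2 = 30 Hz, appears at 16 Hz.
286 Hz mod fs = 46 Hz.
46 Hz > fs/2 = 30 Hz, folds to fs − 46 Hz = 14 Hz.
106 Hz mod fs = 46 Hz.
46 Hz > fs/2 = 30 Hz, folds to fs − 46 Hz = 14 Hz.
172 Hz mod fs = 52 Hz.
52 Hz > fs/2 = 30 Hz, folds to fs − 52 Hz = 8 Hz.
80 Hz mod fs = 20 Hz.
20 Hz ≤ fs/2 = 30 Hz, appears at 20 Hz.
Distinct values: {8 Hz, 14 Hz, 16 Hz, 20 Hz}.

8 Hz, 14 Hz, 16 Hz, 20 Hz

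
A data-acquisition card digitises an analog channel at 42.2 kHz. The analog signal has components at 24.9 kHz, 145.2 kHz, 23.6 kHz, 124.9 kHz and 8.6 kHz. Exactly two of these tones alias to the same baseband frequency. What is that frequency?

18.6 kHz

fs/2 = 21.1 kHz.
24.9 kHz > fs/2 = 21.1 kHz, folds to fs − 24.9 kHz = 17.3 kHz.
145.2 kHz mod fs = 18.6 kHz.
18.6 kHz ≤ fs/2 = 21.1 kHz, appears at 18.6 kHz.
23.6 kHz > fs/2 = 21.1 kHz, folds to fs − 23.6 kHz = 18.6 kHz.
124.9 kHz mod fs = 40.5 kHz.
40.5 kHz > fs/2 = 21.1 kHz, folds to fs − 40.5 kHz = 1.7 kHz.
8.6 kHz ≤ fs/2 = 21.1 kHz, passes unchanged.
23.6 kHz and 145.2 kHz both map to 18.6 kHz.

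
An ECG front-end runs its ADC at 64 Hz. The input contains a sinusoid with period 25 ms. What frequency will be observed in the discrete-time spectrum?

24 Hz

T = 25 ms → f = 1/T = 40 Hz.
40 Hz > fs/2 = 32 Hz, folds to fs − 40 Hz = 24 Hz.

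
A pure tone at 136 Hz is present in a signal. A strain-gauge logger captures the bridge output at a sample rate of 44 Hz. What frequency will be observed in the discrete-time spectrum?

136 Hz mod fs = 4 Hz.
4 Hz ≤ fs/2 = 22 Hz, appears at 4 Hz.

4 Hz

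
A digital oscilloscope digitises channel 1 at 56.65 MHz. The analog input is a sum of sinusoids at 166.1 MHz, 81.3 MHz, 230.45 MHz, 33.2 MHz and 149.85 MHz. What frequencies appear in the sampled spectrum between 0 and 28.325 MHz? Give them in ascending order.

3.85 MHz, 20.1 MHz, 23.45 MHz, 24.65 MHz

fs/2 = 28.325 MHz.
166.1 MHz mod fs = 52.8 MHz.
52.8 MHz > fs/2 = 28.325 MHz, folds to fs − 52.8 MHz = 3.85 MHz.
81.3 MHz mod fs = 24.65 MHz.
24.65 MHz ≤ fs/2 = 28.325 MHz, appears at 24.65 MHz.
230.45 MHz mod fs = 3.85 MHz.
3.85 MHz ≤ fs/2 = 28.325 MHz, appears at 3.85 MHz.
33.2 MHz > fs/2 = 28.325 MHz, folds to fs − 33.2 MHz = 23.45 MHz.
149.85 MHz mod fs = 36.55 MHz.
36.55 MHz > fs/2 = 28.325 MHz, folds to fs − 36.55 MHz = 20.1 MHz.
Distinct values: {3.85 MHz, 20.1 MHz, 23.45 MHz, 24.65 MHz}.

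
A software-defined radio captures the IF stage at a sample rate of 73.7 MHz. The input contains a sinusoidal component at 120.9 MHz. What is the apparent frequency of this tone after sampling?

120.9 MHz mod fs = 47.2 MHz.
47.2 MHz > fs/2 = 36.85 MHz, folds to fs − 47.2 MHz = 26.5 MHz.

26.5 MHz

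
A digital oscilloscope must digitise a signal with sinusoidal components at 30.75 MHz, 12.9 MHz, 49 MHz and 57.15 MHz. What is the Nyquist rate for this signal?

Highest-frequency component: 57.15 MHz.
Nyquist rate = 2 × 57.15 MHz = 114.3 MHz.

114.3 MHz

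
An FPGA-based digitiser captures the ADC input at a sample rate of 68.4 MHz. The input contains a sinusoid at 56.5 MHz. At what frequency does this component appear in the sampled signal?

11.9 MHz

56.5 MHz > fs/2 = 34.2 MHz, folds to fs − 56.5 MHz = 11.9 MHz.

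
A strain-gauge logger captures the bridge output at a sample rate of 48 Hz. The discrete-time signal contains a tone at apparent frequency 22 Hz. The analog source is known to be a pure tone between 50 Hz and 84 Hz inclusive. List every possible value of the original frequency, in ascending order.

Frequencies that alias to 22 Hz are k·fs ± 22 Hz for integer k ≥ 0.
k=0: 22 Hz.
k=1: 26 Hz, 70 Hz.
k=2: 74 Hz, 118 Hz.
k=3: 122 Hz, 166 Hz.
Within [50 Hz, 84 Hz]: 70 Hz, 74 Hz.

70 Hz, 74 Hz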